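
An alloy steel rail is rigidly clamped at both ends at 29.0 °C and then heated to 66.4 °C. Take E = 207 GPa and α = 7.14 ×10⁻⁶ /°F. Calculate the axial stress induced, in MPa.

α = 7.14×10⁻⁶/°F × 9/5 = 12.9×10⁻⁶/K.
ΔT = 37.40 K. Constrained thermal stress σ = E·α·ΔT = 207.0×10³ MPa × 12.9×10⁻⁶ × 37.40 = 99.5 MPa (compressive).

99.5 MPa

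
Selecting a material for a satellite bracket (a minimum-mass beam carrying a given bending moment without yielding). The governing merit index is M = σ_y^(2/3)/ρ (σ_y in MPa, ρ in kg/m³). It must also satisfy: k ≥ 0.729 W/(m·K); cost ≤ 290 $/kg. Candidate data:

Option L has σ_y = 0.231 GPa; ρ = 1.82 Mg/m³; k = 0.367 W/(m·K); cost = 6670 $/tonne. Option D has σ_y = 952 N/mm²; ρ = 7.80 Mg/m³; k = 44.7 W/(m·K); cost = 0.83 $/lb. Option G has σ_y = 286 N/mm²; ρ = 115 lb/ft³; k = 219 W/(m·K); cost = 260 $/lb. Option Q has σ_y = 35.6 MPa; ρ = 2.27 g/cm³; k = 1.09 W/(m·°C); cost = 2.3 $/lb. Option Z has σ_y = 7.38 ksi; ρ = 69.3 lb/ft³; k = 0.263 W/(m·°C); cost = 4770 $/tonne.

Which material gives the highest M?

option D

Screen on constraints: k ≥ 0.729 W/(m·K); cost ≤ 290 $/kg. Survivors: option D, option Q.
After converting to SI:
  option D: σ_y = 952.0 MPa, ρ = 7800 kg/m³
  option Q: σ_y = 35.60 MPa, ρ = 2270 kg/m³
  option D: M = 12.4×10⁻³
  option Q: M = 4.77×10⁻³
The maximum is for option D.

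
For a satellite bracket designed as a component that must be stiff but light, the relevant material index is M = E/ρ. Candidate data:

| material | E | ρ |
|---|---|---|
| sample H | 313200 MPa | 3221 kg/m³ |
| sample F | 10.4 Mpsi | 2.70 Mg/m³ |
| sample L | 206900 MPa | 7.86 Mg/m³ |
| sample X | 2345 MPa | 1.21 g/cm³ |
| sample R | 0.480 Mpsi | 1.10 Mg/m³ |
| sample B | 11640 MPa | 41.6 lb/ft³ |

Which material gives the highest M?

sample H

Putting every candidate on a common basis:
  sample H: E = 313.2 GPa, ρ = 3221 kg/m³
  sample F: E = 71.71 GPa, ρ = 2700 kg/m³
  sample L: E = 206.9 GPa, ρ = 7860 kg/m³
  sample X: E = 2.345 GPa, ρ = 1210 kg/m³
  sample R: E = 3.309 GPa, ρ = 1100 kg/m³
  sample B: E = 11.64 GPa, ρ = 666.4 kg/m³
  sample H: M = 97.2 MN·m/kg
  sample F: M = 26.6 MN·m/kg
  sample L: M = 26.3 MN·m/kg
  sample B: M = 17.5 MN·m/kg
  sample R: M = 3.01 MN·m/kg
  sample X: M = 1.94 MN·m/kg
Sample H ranks first.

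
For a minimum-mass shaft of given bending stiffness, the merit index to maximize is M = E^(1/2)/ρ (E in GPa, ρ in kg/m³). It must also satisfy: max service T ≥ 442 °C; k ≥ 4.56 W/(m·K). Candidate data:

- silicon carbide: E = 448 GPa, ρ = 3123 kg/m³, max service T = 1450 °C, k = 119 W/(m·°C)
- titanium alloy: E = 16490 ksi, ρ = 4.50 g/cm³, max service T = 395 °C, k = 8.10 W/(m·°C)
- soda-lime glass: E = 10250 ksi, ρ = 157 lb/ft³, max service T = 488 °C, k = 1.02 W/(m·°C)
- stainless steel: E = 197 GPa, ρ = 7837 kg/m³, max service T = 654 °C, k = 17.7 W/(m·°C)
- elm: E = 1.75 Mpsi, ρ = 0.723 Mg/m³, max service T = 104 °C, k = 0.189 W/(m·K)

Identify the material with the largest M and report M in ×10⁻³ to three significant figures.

silicon carbide, M = 6.78×10⁻³

Screen on constraints: max service T ≥ 442 °C; k ≥ 4.56 W/(m·K). Survivors: silicon carbide, stainless steel.
Normalizing units and computing the index:
  silicon carbide: E = 448.0 GPa, ρ = 3123 kg/m³
  stainless steel: E = 197.0 GPa, ρ = 7837 kg/m³
  silicon carbide: M = 6.78×10⁻³
  stainless steel: M = 1.79×10⁻³
Highest index: silicon carbide.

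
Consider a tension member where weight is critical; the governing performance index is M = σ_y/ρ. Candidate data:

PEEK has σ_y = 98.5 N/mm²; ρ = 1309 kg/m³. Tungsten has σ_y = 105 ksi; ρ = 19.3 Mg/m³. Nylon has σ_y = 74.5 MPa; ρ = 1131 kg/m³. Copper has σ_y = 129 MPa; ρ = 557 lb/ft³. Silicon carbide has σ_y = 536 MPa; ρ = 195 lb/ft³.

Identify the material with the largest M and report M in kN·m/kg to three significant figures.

silicon carbide, M = 172 kN·m/kg

In SI units:
  PEEK: σ_y = 98.50 MPa, ρ = 1309 kg/m³
  tungsten: σ_y = 723.9 MPa, ρ = 19300 kg/m³
  nylon: σ_y = 74.50 MPa, ρ = 1131 kg/m³
  copper: σ_y = 129.0 MPa, ρ = 8922 kg/m³
  silicon carbide: σ_y = 536.0 MPa, ρ = 3124 kg/m³
  silicon carbide: M = 172 kN·m/kg
  PEEK: M = 75.2 kN·m/kg
  nylon: M = 65.9 kN·m/kg
  tungsten: M = 37.5 kN·m/kg
  copper: M = 14.5 kN·m/kg
Highest index: silicon carbide.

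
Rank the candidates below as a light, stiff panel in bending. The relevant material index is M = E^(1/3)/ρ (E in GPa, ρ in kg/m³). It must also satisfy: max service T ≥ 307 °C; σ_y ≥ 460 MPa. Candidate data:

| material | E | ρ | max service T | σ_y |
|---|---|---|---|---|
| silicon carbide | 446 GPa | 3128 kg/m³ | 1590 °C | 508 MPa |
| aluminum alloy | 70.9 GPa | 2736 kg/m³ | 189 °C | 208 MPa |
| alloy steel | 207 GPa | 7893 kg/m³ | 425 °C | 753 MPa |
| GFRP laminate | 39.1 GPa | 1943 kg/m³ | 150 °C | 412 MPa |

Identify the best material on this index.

silicon carbide

Screen on constraints: max service T ≥ 307 °C; σ_y ≥ 460 MPa. Survivors: silicon carbide, alloy steel.
Per-candidate index values:
  silicon carbide: M = 2.44×10⁻³
  alloy steel: M = 0.749×10⁻³
Highest index: silicon carbide.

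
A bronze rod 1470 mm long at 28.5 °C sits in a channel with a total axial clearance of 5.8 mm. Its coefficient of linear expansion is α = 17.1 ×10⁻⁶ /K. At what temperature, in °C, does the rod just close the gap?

259 °C

α·L₀·ΔT = 5.8 mm ⇒ ΔT = 5.8 / (17.1×10⁻⁶ × 1470.0) = 230.7 K.
T = 28.5 + 230.7 = 259.2 °C.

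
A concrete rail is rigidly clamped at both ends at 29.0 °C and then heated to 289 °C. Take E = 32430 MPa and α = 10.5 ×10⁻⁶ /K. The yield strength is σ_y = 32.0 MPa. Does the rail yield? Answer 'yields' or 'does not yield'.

E = 32430 MPa = 32.43 GPa.
ΔT = 260.0 K. Constrained thermal stress σ = E·α·ΔT = 32.43×10³ MPa × 10.5×10⁻⁶ × 260.0 = 88.5 MPa (compressive).
Compare to σ_y = 32.0 MPa: σ ≥ σ_y, so it yields.

yields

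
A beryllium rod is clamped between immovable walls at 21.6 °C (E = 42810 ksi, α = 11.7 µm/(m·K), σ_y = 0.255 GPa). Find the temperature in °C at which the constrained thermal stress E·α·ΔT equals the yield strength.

E = 42810 ksi = 295.2 GPa.
σ_y = 0.255 GPa = 255.0 MPa.
E·α·ΔT = 255.0 MPa ⇒ ΔT = 255.0 / (295.2×10³ × 11.7×10⁻⁶) = 73.84 K.
T = 21.6 + 73.84 = 95.44 °C.

95.4 °C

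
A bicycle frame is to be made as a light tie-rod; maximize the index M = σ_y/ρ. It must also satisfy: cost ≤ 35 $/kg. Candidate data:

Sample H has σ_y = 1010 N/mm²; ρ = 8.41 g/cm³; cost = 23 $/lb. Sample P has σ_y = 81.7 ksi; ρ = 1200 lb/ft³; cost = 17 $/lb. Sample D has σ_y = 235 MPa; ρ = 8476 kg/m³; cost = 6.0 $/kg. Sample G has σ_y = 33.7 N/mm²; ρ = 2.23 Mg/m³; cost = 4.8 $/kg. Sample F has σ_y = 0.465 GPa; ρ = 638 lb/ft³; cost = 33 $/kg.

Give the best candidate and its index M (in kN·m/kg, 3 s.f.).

sample F, M = 45.5 kN·m/kg

Screen on constraints: cost ≤ 35 $/kg. Survivors: sample D, sample G, sample F.
Convert each candidate to consistent units, then evaluate M:
  sample D: σ_y = 235.0 MPa, ρ = 8476 kg/m³
  sample G: σ_y = 33.70 MPa, ρ = 2230 kg/m³
  sample F: σ_y = 465.0 MPa, ρ = 10220 kg/m³
  sample F: M = 45.5 kN·m/kg
  sample D: M = 27.7 kN·m/kg
  sample G: M = 15.1 kN·m/kg
Highest index: sample F.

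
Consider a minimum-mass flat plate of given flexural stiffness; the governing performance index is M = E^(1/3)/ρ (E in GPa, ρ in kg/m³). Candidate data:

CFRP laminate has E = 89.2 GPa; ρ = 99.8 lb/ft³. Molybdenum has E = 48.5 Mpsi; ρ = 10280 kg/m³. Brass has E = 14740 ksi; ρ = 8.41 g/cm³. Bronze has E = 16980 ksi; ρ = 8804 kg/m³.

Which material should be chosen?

CFRP laminate

Normalizing units and computing the index:
  CFRP laminate: E = 89.20 GPa, ρ = 1599 kg/m³
  molybdenum: E = 334.4 GPa, ρ = 10280 kg/m³
  brass: E = 101.6 GPa, ρ = 8410 kg/m³
  bronze: E = 117.1 GPa, ρ = 8804 kg/m³
  CFRP laminate: M = 2.79×10⁻³
  molybdenum: M = 0.675×10⁻³
  bronze: M = 0.556×10⁻³
  brass: M = 0.555×10⁻³
CFRP laminate has the largest M.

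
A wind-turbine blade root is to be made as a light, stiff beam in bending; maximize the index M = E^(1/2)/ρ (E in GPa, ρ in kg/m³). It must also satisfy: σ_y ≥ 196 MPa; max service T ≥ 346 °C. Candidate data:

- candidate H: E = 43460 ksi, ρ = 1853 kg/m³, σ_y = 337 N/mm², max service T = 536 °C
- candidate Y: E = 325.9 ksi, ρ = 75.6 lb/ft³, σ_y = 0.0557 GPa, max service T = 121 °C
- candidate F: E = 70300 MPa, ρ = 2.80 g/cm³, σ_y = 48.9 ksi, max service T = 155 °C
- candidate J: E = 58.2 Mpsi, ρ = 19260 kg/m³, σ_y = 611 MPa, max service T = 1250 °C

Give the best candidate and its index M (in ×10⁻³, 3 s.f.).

candidate H, M = 9.34×10⁻³

Screen on constraints: σ_y ≥ 196 MPa; max service T ≥ 346 °C. Survivors: candidate H, candidate J.
Putting every candidate on a common basis:
  candidate H: E = 299.6 GPa, ρ = 1853 kg/m³
  candidate J: E = 401.3 GPa, ρ = 19260 kg/m³
  candidate H: M = 9.34×10⁻³
  candidate J: M = 1.04×10⁻³
The maximum is for candidate H.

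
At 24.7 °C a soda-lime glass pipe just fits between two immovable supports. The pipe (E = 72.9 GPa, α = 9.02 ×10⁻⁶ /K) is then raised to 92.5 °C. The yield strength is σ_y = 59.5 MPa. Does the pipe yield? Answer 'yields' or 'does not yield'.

does not yield

ΔT = 67.80 K. Constrained thermal stress σ = E·α·ΔT = 72.90×10³ MPa × 9.02×10⁻⁶ × 67.80 = 44.6 MPa (compressive).
Compare to σ_y = 59.5 MPa: σ < σ_y, so it does not yield.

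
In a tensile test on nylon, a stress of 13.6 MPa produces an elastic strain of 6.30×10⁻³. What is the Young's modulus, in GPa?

2.16 GPa

E = σ/ε = 13.6 MPa / 6.30×10⁻³ = 2159 MPa = 2.16 GPa.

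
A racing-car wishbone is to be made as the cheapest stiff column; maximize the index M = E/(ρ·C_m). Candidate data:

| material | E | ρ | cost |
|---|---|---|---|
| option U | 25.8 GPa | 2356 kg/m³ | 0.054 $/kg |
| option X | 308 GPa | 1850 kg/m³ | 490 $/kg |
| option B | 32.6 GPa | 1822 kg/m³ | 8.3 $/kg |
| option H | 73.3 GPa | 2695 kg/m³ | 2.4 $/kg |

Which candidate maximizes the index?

option U

Evaluate M for each candidate:
  option U: M = 203 MN·m per $
  option H: M = 11.3 MN·m per $
  option B: M = 2.16 MN·m per $
  option X: M = 0.340 MN·m per $
Option U has the largest M.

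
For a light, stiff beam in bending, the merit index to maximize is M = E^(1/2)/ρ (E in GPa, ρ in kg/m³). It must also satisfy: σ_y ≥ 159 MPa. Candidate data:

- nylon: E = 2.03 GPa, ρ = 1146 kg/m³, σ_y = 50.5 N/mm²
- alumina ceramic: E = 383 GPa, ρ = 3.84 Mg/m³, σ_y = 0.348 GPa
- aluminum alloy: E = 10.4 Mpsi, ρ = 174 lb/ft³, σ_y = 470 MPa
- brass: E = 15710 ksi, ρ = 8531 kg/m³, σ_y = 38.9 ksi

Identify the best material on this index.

Screen on constraints: σ_y ≥ 159 MPa. Survivors: alumina ceramic, aluminum alloy, brass.
Putting every candidate on a common basis:
  alumina ceramic: E = 383.0 GPa, ρ = 3840 kg/m³
  aluminum alloy: E = 71.71 GPa, ρ = 2787 kg/m³
  brass: E = 108.3 GPa, ρ = 8531 kg/m³
  alumina ceramic: M = 5.10×10⁻³
  aluminum alloy: M = 3.04×10⁻³
  brass: M = 1.22×10⁻³
Highest index: alumina ceramic.

alumina ceramic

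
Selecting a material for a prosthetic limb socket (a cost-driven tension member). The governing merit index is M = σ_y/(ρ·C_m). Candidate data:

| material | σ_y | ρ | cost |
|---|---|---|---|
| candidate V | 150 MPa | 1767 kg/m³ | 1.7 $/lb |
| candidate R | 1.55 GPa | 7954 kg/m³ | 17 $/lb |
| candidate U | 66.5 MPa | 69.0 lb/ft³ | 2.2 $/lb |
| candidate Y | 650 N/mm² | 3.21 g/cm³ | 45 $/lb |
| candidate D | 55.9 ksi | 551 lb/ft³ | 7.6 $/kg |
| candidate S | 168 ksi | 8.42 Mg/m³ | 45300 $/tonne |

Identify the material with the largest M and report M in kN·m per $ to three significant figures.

Putting every candidate on a common basis:
  candidate V: σ_y = 150.0 MPa, ρ = 1767 kg/m³, cost = 3.748 $/kg
  candidate R: σ_y = 1550 MPa, ρ = 7954 kg/m³, cost = 37.48 $/kg
  candidate U: σ_y = 66.50 MPa, ρ = 1105 kg/m³, cost = 4.850 $/kg
  candidate Y: σ_y = 650.0 MPa, ρ = 3210 kg/m³, cost = 99.21 $/kg
  candidate D: σ_y = 385.4 MPa, ρ = 8826 kg/m³, cost = 7.600 $/kg
  candidate S: σ_y = 1158 MPa, ρ = 8420 kg/m³, cost = 45.30 $/kg
  candidate V: M = 22.7 kN·m per $
  candidate U: M = 12.4 kN·m per $
  candidate D: M = 5.75 kN·m per $
  candidate R: M = 5.20 kN·m per $
  candidate S: M = 3.04 kN·m per $
  candidate Y: M = 2.04 kN·m per $
Candidate V ranks first.

candidate V, M = 22.7 kN·m per $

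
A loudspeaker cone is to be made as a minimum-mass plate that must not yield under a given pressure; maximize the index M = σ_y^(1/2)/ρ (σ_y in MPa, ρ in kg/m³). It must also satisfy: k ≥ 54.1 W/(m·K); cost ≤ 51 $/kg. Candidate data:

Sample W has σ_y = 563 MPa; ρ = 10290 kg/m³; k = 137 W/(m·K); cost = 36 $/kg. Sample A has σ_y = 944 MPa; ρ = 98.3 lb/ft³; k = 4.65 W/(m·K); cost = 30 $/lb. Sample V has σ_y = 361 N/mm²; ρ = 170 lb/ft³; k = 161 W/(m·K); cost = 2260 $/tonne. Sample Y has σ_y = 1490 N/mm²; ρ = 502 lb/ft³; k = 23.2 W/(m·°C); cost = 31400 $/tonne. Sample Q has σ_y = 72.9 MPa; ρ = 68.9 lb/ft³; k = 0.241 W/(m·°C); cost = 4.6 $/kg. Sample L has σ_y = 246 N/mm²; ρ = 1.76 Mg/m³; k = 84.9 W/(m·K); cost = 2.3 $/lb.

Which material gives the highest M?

Screen on constraints: k ≥ 54.1 W/(m·K); cost ≤ 51 $/kg. Survivors: sample W, sample V, sample L.
Normalizing units and computing the index:
  sample W: σ_y = 563.0 MPa, ρ = 10290 kg/m³
  sample V: σ_y = 361.0 MPa, ρ = 2723 kg/m³
  sample L: σ_y = 246.0 MPa, ρ = 1760 kg/m³
  sample L: M = 8.91×10⁻³
  sample V: M = 6.98×10⁻³
  sample W: M = 2.31×10⁻³
Sample L has the largest M.

sample L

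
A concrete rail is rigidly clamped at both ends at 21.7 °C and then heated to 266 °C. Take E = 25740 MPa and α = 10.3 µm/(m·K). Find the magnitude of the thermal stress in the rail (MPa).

E = 25740 MPa = 25.74 GPa.
ΔT = 244.3 K. Constrained thermal stress σ = E·α·ΔT = 25.74×10³ MPa × 10.3×10⁻⁶ × 244.3 = 64.8 MPa (compressive).

64.8 MPa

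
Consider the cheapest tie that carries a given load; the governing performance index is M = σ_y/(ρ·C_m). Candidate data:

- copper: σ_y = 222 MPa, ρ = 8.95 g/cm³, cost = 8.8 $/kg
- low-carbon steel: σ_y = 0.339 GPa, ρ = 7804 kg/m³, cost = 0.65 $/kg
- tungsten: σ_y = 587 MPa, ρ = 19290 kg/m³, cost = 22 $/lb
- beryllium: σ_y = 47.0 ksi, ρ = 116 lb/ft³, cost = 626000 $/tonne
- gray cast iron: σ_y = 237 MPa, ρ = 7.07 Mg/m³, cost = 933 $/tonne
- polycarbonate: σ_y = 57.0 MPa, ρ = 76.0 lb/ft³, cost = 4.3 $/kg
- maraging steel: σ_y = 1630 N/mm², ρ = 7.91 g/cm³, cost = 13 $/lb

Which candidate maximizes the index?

low-carbon steel

After converting to SI:
  copper: σ_y = 222.0 MPa, ρ = 8950 kg/m³, cost = 8.800 $/kg
  low-carbon steel: σ_y = 339.0 MPa, ρ = 7804 kg/m³, cost = 0.6500 $/kg
  tungsten: σ_y = 587.0 MPa, ρ = 19290 kg/m³, cost = 48.50 $/kg
  beryllium: σ_y = 324.1 MPa, ρ = 1858 kg/m³, cost = 626.0 $/kg
  gray cast iron: σ_y = 237.0 MPa, ρ = 7070 kg/m³, cost = 0.9330 $/kg
  polycarbonate: σ_y = 57.00 MPa, ρ = 1217 kg/m³, cost = 4.300 $/kg
  maraging steel: σ_y = 1630 MPa, ρ = 7910 kg/m³, cost = 28.66 $/kg
  low-carbon steel: M = 66.8 kN·m per $
  gray cast iron: M = 35.9 kN·m per $
  polycarbonate: M = 10.9 kN·m per $
  maraging steel: M = 7.19 kN·m per $
  copper: M = 2.82 kN·m per $
  tungsten: M = 0.627 kN·m per $
  beryllium: M = 0.279 kN·m per $
Low-carbon steel has the largest M.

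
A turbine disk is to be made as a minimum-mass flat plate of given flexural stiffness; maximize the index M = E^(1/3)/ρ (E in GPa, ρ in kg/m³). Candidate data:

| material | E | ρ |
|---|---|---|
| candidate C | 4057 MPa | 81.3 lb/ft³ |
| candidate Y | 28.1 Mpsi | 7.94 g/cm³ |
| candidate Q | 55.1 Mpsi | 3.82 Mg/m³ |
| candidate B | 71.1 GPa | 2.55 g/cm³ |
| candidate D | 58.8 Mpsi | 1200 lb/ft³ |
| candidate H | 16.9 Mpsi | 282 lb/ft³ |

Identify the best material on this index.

After converting to SI:
  candidate C: E = 4.057 GPa, ρ = 1302 kg/m³
  candidate Y: E = 193.7 GPa, ρ = 7940 kg/m³
  candidate Q: E = 379.9 GPa, ρ = 3820 kg/m³
  candidate B: E = 71.10 GPa, ρ = 2550 kg/m³
  candidate D: E = 405.4 GPa, ρ = 19220 kg/m³
  candidate H: E = 116.5 GPa, ρ = 4517 kg/m³
  candidate Q: M = 1.90×10⁻³
  candidate B: M = 1.62×10⁻³
  candidate C: M = 1.22×10⁻³
  candidate H: M = 1.08×10⁻³
  candidate Y: M = 0.729×10⁻³
  candidate D: M = 0.385×10⁻³
The maximum is for candidate Q.

candidate Q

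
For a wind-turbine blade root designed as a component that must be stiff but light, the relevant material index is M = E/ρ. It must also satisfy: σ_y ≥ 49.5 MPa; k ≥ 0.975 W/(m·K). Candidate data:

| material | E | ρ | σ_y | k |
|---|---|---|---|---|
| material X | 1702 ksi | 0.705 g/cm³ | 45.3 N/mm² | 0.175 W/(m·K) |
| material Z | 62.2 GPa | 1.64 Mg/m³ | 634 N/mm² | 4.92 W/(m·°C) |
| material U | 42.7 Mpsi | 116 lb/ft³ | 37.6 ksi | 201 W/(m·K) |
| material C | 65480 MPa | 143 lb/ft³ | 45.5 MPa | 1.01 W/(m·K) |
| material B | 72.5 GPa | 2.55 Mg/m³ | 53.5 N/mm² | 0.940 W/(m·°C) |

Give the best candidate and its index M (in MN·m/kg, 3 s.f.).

Screen on constraints: σ_y ≥ 49.5 MPa; k ≥ 0.975 W/(m·K). Survivors: material Z, material U.
After converting to SI:
  material Z: E = 62.20 GPa, ρ = 1640 kg/m³
  material U: E = 294.4 GPa, ρ = 1858 kg/m³
  material U: M = 158 MN·m/kg
  material Z: M = 37.9 MN·m/kg
Material U ranks first.

material U, M = 158 MN·m/kg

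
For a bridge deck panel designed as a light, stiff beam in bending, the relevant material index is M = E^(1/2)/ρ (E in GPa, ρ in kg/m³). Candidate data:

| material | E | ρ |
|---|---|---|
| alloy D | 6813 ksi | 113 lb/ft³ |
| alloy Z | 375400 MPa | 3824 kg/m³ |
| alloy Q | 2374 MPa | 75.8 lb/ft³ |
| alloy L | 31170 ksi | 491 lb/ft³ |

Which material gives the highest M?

alloy Z

Convert each candidate to consistent units, then evaluate M:
  alloy D: E = 46.97 GPa, ρ = 1810 kg/m³
  alloy Z: E = 375.4 GPa, ρ = 3824 kg/m³
  alloy Q: E = 2.374 GPa, ρ = 1214 kg/m³
  alloy L: E = 214.9 GPa, ρ = 7865 kg/m³
  alloy Z: M = 5.07×10⁻³
  alloy D: M = 3.79×10⁻³
  alloy L: M = 1.86×10⁻³
  alloy Q: M = 1.27×10⁻³
Highest index: alloy Z.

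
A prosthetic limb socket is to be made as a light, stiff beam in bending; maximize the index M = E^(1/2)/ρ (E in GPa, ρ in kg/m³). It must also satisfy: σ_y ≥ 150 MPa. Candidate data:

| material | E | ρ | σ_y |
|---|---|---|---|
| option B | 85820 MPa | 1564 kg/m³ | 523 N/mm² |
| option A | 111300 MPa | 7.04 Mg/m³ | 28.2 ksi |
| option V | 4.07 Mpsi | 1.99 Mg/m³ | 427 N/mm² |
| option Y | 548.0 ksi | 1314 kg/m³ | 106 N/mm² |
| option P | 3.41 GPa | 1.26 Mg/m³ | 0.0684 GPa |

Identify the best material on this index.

option B

Screen on constraints: σ_y ≥ 150 MPa. Survivors: option B, option A, option V.
Normalizing units and computing the index:
  option B: E = 85.82 GPa, ρ = 1564 kg/m³
  option A: E = 111.3 GPa, ρ = 7040 kg/m³
  option V: E = 28.06 GPa, ρ = 1990 kg/m³
  option B: M = 5.92×10⁻³
  option V: M = 2.66×10⁻³
  option A: M = 1.50×10⁻³
Option B ranks first.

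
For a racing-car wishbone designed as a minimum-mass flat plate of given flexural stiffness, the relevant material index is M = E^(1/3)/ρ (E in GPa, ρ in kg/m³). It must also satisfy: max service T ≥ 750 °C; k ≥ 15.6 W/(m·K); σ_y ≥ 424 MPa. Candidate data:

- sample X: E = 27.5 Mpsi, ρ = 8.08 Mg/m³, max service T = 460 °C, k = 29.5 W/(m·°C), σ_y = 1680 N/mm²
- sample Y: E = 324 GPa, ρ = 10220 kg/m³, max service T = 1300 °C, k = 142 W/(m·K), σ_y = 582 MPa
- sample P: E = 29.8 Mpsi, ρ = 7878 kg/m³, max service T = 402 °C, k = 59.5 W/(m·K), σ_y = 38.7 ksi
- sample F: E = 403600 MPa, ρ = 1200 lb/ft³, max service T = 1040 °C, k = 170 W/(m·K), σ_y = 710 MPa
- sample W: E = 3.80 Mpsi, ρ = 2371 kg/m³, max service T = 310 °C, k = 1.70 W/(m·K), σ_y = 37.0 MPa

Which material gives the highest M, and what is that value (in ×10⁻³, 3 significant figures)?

sample Y, M = 0.672×10⁻³

Screen on constraints: max service T ≥ 750 °C; k ≥ 15.6 W/(m·K); σ_y ≥ 424 MPa. Survivors: sample Y, sample F.
Convert each candidate to consistent units, then evaluate M:
  sample Y: E = 324.0 GPa, ρ = 10220 kg/m³
  sample F: E = 403.6 GPa, ρ = 19220 kg/m³
  sample Y: M = 0.672×10⁻³
  sample F: M = 0.384×10⁻³
Highest index: sample Y.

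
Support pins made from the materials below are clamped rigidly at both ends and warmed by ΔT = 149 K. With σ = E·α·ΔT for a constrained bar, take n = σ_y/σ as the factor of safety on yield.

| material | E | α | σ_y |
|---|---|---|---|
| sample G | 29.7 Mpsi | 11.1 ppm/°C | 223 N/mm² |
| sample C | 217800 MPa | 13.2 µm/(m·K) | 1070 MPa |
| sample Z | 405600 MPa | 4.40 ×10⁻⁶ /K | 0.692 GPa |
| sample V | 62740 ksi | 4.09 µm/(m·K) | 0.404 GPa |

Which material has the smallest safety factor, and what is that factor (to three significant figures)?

sample G, n = 0.658

Per material, after unit conversion:
  sample G: E = 204.8, α = 11.1, σ_y = 223.0 → σ = 339 MPa, n = 0.658
  sample C: E = 217.8, α = 13.2, σ_y = 1070 → σ = 428 MPa, n = 2.50
  sample Z: E = 405.6, α = 4.40, σ_y = 692.0 → σ = 266 MPa, n = 2.60
  sample V: E = 432.6, α = 4.09, σ_y = 404.0 → σ = 264 MPa, n = 1.53
The minimum is sample G at n = 0.658.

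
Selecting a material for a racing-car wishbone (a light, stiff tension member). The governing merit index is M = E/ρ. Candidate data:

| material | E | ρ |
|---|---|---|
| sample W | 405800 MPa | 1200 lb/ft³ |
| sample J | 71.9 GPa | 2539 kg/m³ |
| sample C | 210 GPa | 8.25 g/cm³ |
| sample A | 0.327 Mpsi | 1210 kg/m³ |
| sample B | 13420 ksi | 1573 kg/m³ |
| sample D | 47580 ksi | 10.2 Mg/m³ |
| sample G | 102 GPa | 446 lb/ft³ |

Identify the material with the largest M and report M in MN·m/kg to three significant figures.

Putting every candidate on a common basis:
  sample W: E = 405.8 GPa, ρ = 19220 kg/m³
  sample J: E = 71.90 GPa, ρ = 2539 kg/m³
  sample C: E = 210.0 GPa, ρ = 8250 kg/m³
  sample A: E = 2.255 GPa, ρ = 1210 kg/m³
  sample B: E = 92.53 GPa, ρ = 1573 kg/m³
  sample D: E = 328.1 GPa, ρ = 10200 kg/m³
  sample G: E = 102.0 GPa, ρ = 7144 kg/m³
  sample B: M = 58.8 MN·m/kg
  sample D: M = 32.2 MN·m/kg
  sample J: M = 28.3 MN·m/kg
  sample C: M = 25.5 MN·m/kg
  sample W: M = 21.1 MN·m/kg
  sample G: M = 14.3 MN·m/kg
  sample A: M = 1.86 MN·m/kg
Sample B has the largest M.

sample B, M = 58.8 MN·m/kg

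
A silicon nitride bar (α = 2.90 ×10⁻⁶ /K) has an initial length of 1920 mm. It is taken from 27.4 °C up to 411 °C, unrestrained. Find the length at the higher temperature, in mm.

1922.1 mm

ΔT = 411 − 27.4 = 383.6 K.
ΔL = α·L₀·ΔT = 2.90×10⁻⁶ × 1920 mm × 383.6 K = 2.14 mm.
L = L₀ + ΔL = 1920 + 2.14 = 1922.1 mm.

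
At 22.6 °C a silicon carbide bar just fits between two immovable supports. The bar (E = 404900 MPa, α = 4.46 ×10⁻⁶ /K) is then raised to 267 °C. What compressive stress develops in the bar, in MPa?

E = 404900 MPa = 404.9 GPa.
ΔT = 244.4 K. Constrained thermal stress σ = E·α·ΔT = 404.9×10³ MPa × 4.46×10⁻⁶ × 244.4 = 441 MPa (compressive).

441 MPa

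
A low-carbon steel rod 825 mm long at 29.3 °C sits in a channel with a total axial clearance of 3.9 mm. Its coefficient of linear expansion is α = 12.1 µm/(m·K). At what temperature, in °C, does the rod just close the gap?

α·L₀·ΔT = 3.9 mm ⇒ ΔT = 3.9 / (12.1×10⁻⁶ × 825.0) = 390.7 K.
T = 29.3 + 390.7 = 420.0 °C.

420 °C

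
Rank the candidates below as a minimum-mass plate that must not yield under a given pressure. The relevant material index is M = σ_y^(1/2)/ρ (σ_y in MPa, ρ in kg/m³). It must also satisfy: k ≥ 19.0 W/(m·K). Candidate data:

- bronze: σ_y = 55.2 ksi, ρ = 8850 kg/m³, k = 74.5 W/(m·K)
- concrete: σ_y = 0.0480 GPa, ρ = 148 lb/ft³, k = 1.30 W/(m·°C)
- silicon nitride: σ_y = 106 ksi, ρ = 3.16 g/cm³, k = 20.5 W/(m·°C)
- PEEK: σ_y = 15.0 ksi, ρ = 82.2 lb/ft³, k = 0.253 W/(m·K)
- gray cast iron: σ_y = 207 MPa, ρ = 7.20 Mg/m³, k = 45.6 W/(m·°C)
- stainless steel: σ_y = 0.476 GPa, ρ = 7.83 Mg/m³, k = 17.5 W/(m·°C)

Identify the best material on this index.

silicon nitride

Screen on constraints: k ≥ 19.0 W/(m·K). Survivors: bronze, silicon nitride, gray cast iron.
In SI units:
  bronze: σ_y = 380.6 MPa, ρ = 8850 kg/m³
  silicon nitride: σ_y = 730.8 MPa, ρ = 3160 kg/m³
  gray cast iron: σ_y = 207.0 MPa, ρ = 7200 kg/m³
  silicon nitride: M = 8.56×10⁻³
  bronze: M = 2.20×10⁻³
  gray cast iron: M = 2.00×10⁻³
Silicon nitride has the largest M.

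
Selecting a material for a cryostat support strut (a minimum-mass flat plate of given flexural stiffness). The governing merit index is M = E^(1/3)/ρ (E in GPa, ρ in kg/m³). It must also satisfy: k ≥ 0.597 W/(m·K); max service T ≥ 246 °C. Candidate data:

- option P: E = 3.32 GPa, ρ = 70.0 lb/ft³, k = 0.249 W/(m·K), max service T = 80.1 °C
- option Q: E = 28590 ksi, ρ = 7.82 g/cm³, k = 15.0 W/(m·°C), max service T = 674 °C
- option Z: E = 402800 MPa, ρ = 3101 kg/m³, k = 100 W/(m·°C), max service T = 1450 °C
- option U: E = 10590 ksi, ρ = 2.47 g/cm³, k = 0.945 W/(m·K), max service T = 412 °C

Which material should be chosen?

option Z

Screen on constraints: k ≥ 0.597 W/(m·K); max service T ≥ 246 °C. Survivors: option Q, option Z, option U.
Convert each candidate to consistent units, then evaluate M:
  option Q: E = 197.1 GPa, ρ = 7820 kg/m³
  option Z: E = 402.8 GPa, ρ = 3101 kg/m³
  option U: E = 73.02 GPa, ρ = 2470 kg/m³
  option Z: M = 2.38×10⁻³
  option U: M = 1.69×10⁻³
  option Q: M = 0.744×10⁻³
Highest index: option Z.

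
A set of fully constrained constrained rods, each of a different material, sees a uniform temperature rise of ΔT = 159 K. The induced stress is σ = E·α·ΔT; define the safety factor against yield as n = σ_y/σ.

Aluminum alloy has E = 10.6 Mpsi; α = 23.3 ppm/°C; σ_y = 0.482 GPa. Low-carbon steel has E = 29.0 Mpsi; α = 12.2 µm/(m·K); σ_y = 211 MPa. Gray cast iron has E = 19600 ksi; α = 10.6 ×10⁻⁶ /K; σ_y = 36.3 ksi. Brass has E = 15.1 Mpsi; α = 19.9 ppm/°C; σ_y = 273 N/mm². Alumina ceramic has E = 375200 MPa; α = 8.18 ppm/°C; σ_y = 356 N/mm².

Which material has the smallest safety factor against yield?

low-carbon steel

In consistent units (E in GPa, α in ×10⁻⁶/K, σ_y in MPa):
  aluminum alloy: E = 73.08, α = 23.3, σ_y = 482.0 → σ = 271 MPa, n = 1.78
  low-carbon steel: E = 199.9, α = 12.2, σ_y = 211.0 → σ = 388 MPa, n = 0.544
  gray cast iron: E = 135.1, α = 10.6, σ_y = 250.3 → σ = 228 MPa, n = 1.10
  brass: E = 104.1, α = 19.9, σ_y = 273.0 → σ = 329 MPa, n = 0.829
  alumina ceramic: E = 375.2, α = 8.18, σ_y = 356.0 → σ = 488 MPa, n = 0.730
Low-carbon steel has the lowest safety factor, n = 0.544.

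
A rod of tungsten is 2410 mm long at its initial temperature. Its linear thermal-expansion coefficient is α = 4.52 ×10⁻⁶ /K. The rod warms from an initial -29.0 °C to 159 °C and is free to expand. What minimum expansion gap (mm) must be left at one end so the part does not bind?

2.05 mm

ΔT = 159 − (-29.0) = 188.0 K.
ΔL = α·L₀·ΔT = 4.52×10⁻⁶ × 2410 mm × 188.0 K = 2.05 mm.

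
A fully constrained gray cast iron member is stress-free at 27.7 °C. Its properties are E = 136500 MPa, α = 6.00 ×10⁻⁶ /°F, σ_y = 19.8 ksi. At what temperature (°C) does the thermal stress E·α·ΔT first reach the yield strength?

120 °C

E = 136500 MPa = 136.5 GPa.
α = 6.00×10⁻⁶/°F × 9/5 = 10.8×10⁻⁶/K.
σ_y = 19.8 ksi = 136.5 MPa.
E·α·ΔT = 136.5 MPa ⇒ ΔT = 136.5 / (136.5×10³ × 10.8×10⁻⁶) = 92.60 K.
T = 27.7 + 92.60 = 120.3 °C.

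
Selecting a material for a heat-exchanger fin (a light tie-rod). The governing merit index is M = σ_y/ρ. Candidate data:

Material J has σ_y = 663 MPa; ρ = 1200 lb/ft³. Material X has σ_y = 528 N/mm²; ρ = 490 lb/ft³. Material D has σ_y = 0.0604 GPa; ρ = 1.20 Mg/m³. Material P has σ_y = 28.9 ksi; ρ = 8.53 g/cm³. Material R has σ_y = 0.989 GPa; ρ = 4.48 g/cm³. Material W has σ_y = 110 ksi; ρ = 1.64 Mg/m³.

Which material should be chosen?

material W

In SI units:
  material J: σ_y = 663.0 MPa, ρ = 19220 kg/m³
  material X: σ_y = 528.0 MPa, ρ = 7849 kg/m³
  material D: σ_y = 60.40 MPa, ρ = 1200 kg/m³
  material P: σ_y = 199.3 MPa, ρ = 8530 kg/m³
  material R: σ_y = 989.0 MPa, ρ = 4480 kg/m³
  material W: σ_y = 758.4 MPa, ρ = 1640 kg/m³
  material W: M = 462 kN·m/kg
  material R: M = 221 kN·m/kg
  material X: M = 67.3 kN·m/kg
  material D: M = 50.3 kN·m/kg
  material J: M = 34.5 kN·m/kg
  material P: M = 23.4 kN·m/kg
The maximum is for material W.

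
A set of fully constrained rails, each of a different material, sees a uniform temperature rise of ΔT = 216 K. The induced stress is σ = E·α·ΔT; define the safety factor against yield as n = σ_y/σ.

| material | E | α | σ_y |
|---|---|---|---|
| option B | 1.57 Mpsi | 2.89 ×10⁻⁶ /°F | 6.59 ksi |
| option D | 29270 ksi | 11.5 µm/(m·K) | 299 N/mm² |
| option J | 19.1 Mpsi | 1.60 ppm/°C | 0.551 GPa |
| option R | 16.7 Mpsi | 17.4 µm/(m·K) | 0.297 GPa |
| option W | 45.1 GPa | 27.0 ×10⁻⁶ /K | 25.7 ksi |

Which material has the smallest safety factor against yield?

In consistent units (E in GPa, α in ×10⁻⁶/K, σ_y in MPa):
  option B: E = 10.82, α = 5.20, σ_y = 45.44 → σ = 12.2 MPa, n = 3.74
  option D: E = 201.8, α = 11.5, σ_y = 299.0 → σ = 501 MPa, n = 0.596
  option J: E = 131.7, α = 1.60, σ_y = 551.0 → σ = 45.5 MPa, n = 12.1
  option R: E = 115.1, α = 17.4, σ_y = 297.0 → σ = 433 MPa, n = 0.686
  option W: E = 45.10, α = 27.0, σ_y = 177.2 → σ = 263 MPa, n = 0.674
Smallest n: option D with n = 0.596.

option D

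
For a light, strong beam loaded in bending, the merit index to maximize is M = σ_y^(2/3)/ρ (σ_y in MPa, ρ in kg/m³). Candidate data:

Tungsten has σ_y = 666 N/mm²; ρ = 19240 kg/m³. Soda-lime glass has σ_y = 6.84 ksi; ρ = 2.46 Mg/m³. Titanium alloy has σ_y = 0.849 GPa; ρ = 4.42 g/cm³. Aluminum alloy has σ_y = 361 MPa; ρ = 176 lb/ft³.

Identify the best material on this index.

Normalizing units and computing the index:
  tungsten: σ_y = 666.0 MPa, ρ = 19240 kg/m³
  soda-lime glass: σ_y = 47.16 MPa, ρ = 2460 kg/m³
  titanium alloy: σ_y = 849.0 MPa, ρ = 4420 kg/m³
  aluminum alloy: σ_y = 361.0 MPa, ρ = 2819 kg/m³
  titanium alloy: M = 20.3×10⁻³
  aluminum alloy: M = 18.0×10⁻³
  soda-lime glass: M = 5.31×10⁻³
  tungsten: M = 3.96×10⁻³
Titanium alloy has the largest M.

titanium alloy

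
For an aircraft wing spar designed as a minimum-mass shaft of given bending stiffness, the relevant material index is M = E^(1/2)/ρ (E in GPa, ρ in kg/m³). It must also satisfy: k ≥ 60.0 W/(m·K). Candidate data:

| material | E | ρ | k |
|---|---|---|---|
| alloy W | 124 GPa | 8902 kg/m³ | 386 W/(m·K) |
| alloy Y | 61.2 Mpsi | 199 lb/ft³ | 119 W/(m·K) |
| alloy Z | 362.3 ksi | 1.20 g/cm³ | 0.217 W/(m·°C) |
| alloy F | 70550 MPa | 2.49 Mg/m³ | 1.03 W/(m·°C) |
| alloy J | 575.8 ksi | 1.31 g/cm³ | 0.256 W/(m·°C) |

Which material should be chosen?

Screen on constraints: k ≥ 60.0 W/(m·K). Survivors: alloy W, alloy Y.
Normalizing units and computing the index:
  alloy W: E = 124.0 GPa, ρ = 8902 kg/m³
  alloy Y: E = 422.0 GPa, ρ = 3188 kg/m³
  alloy Y: M = 6.44×10⁻³
  alloy W: M = 1.25×10⁻³
Alloy Y ranks first.

alloy Y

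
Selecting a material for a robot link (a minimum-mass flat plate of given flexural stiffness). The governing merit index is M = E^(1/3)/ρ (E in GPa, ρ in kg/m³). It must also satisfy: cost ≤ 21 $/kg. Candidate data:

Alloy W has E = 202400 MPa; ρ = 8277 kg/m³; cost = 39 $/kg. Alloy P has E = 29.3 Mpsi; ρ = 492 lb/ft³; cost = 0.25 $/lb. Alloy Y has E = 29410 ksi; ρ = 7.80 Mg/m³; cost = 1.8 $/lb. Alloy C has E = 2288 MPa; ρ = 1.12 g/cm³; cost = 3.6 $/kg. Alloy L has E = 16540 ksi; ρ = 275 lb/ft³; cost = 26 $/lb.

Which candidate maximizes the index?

alloy C

Screen on constraints: cost ≤ 21 $/kg. Survivors: alloy P, alloy Y, alloy C.
After converting to SI:
  alloy P: E = 202.0 GPa, ρ = 7881 kg/m³
  alloy Y: E = 202.8 GPa, ρ = 7800 kg/m³
  alloy C: E = 2.288 GPa, ρ = 1120 kg/m³
  alloy C: M = 1.18×10⁻³
  alloy Y: M = 0.753×10⁻³
  alloy P: M = 0.745×10⁻³
The maximum is for alloy C.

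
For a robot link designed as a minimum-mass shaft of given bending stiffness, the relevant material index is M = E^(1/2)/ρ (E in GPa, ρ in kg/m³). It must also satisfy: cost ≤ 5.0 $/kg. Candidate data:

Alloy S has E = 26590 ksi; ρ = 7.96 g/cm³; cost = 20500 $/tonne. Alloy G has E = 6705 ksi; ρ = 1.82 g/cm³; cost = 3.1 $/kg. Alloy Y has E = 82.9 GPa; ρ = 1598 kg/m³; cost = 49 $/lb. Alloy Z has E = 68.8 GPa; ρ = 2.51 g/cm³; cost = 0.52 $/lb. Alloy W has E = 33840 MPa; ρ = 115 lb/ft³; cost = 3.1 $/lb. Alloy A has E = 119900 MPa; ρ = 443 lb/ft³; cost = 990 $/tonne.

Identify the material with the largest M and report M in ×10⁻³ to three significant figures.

Screen on constraints: cost ≤ 5.0 $/kg. Survivors: alloy G, alloy Z, alloy A.
After converting to SI:
  alloy G: E = 46.23 GPa, ρ = 1820 kg/m³
  alloy Z: E = 68.80 GPa, ρ = 2510 kg/m³
  alloy A: E = 119.9 GPa, ρ = 7096 kg/m³
  alloy G: M = 3.74×10⁻³
  alloy Z: M = 3.30×10⁻³
  alloy A: M = 1.54×10⁻³
Alloy G has the largest M.

alloy G, M = 3.74×10⁻³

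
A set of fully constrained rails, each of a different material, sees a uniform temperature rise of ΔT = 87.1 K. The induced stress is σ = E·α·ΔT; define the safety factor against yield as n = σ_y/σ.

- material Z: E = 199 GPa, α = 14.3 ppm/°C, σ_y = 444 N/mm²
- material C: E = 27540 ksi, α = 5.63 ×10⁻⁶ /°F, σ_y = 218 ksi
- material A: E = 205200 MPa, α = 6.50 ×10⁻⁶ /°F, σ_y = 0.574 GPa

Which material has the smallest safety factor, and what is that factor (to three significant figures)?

Per material, after unit conversion:
  material Z: E = 199.0, α = 14.3, σ_y = 444.0 → σ = 248 MPa, n = 1.79
  material C: E = 189.9, α = 10.1, σ_y = 1503 → σ = 168 MPa, n = 8.97
  material A: E = 205.2, α = 11.7, σ_y = 574.0 → σ = 209 MPa, n = 2.74
Material Z has the lowest safety factor, n = 1.79.

material Z, n = 1.79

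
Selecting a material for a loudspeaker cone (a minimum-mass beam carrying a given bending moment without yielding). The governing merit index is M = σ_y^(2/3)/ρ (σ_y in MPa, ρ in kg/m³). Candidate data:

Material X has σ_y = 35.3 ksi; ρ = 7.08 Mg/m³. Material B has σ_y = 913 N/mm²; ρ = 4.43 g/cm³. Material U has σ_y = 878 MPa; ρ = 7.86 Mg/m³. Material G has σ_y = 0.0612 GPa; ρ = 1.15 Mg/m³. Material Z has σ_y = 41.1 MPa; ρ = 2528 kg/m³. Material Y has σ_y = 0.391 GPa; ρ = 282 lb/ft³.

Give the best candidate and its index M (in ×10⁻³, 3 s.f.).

material B, M = 21.2×10⁻³

Putting every candidate on a common basis:
  material X: σ_y = 243.4 MPa, ρ = 7080 kg/m³
  material B: σ_y = 913.0 MPa, ρ = 4430 kg/m³
  material U: σ_y = 878.0 MPa, ρ = 7860 kg/m³
  material G: σ_y = 61.20 MPa, ρ = 1150 kg/m³
  material Z: σ_y = 41.10 MPa, ρ = 2528 kg/m³
  material Y: σ_y = 391.0 MPa, ρ = 4517 kg/m³
  material B: M = 21.2×10⁻³
  material G: M = 13.5×10⁻³
  material Y: M = 11.8×10⁻³
  material U: M = 11.7×10⁻³
  material X: M = 5.51×10⁻³
  material Z: M = 4.71×10⁻³
The maximum is for material B.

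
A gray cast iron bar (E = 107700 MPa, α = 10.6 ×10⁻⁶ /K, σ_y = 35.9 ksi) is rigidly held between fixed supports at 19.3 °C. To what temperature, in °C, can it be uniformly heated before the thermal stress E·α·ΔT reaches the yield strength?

236 °C

E = 107700 MPa = 107.7 GPa.
σ_y = 35.9 ksi = 247.5 MPa.
E·α·ΔT = 247.5 MPa ⇒ ΔT = 247.5 / (107.7×10³ × 10.6×10⁻⁶) = 216.8 K.
T = 19.3 + 216.8 = 236.1 °C.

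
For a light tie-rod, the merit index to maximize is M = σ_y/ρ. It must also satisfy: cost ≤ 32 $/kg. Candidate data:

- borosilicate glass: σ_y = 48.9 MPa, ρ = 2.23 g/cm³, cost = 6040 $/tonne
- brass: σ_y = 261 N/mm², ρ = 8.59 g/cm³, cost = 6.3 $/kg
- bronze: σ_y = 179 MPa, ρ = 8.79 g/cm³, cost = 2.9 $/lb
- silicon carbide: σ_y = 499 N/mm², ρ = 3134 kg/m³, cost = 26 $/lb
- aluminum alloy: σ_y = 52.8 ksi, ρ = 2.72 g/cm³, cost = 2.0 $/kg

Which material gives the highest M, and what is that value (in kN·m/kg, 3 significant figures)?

Screen on constraints: cost ≤ 32 $/kg. Survivors: borosilicate glass, brass, bronze, aluminum alloy.
Normalizing units and computing the index:
  borosilicate glass: σ_y = 48.90 MPa, ρ = 2230 kg/m³
  brass: σ_y = 261.0 MPa, ρ = 8590 kg/m³
  bronze: σ_y = 179.0 MPa, ρ = 8790 kg/m³
  aluminum alloy: σ_y = 364.0 MPa, ρ = 2720 kg/m³
  aluminum alloy: M = 134 kN·m/kg
  brass: M = 30.4 kN·m/kg
  borosilicate glass: M = 21.9 kN·m/kg
  bronze: M = 20.4 kN·m/kg
The maximum is for aluminum alloy.

aluminum alloy, M = 134 kN·m/kg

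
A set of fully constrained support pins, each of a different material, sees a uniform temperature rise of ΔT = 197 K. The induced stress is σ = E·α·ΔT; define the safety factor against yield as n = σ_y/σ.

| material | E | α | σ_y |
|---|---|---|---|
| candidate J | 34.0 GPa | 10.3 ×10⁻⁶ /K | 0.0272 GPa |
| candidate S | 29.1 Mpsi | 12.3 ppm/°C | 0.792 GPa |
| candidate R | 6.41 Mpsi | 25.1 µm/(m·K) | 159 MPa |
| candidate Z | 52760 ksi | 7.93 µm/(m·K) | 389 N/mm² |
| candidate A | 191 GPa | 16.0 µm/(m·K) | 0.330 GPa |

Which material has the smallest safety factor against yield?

candidate J

Per material, after unit conversion:
  candidate J: E = 34.00, α = 10.3, σ_y = 27.20 → σ = 69.0 MPa, n = 0.394
  candidate S: E = 200.6, α = 12.3, σ_y = 792.0 → σ = 486 MPa, n = 1.63
  candidate R: E = 44.20, α = 25.1, σ_y = 159.0 → σ = 219 MPa, n = 0.728
  candidate Z: E = 363.8, α = 7.93, σ_y = 389.0 → σ = 568 MPa, n = 0.685
  candidate A: E = 191.0, α = 16.0, σ_y = 330.0 → σ = 602 MPa, n = 0.548
Smallest n: candidate J with n = 0.394.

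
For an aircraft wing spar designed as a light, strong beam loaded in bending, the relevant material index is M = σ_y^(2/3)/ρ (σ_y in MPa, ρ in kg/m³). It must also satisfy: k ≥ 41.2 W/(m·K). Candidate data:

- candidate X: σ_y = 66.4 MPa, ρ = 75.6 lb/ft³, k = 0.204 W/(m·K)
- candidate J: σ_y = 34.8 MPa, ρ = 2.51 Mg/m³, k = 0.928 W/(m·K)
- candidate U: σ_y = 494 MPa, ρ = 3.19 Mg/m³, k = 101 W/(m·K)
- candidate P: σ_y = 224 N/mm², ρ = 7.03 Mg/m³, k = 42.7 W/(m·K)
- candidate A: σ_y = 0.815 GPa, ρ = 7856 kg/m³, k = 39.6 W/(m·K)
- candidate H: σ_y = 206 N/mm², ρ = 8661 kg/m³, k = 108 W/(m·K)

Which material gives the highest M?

Screen on constraints: k ≥ 41.2 W/(m·K). Survivors: candidate U, candidate P, candidate H.
Putting every candidate on a common basis:
  candidate U: σ_y = 494.0 MPa, ρ = 3190 kg/m³
  candidate P: σ_y = 224.0 MPa, ρ = 7030 kg/m³
  candidate H: σ_y = 206.0 MPa, ρ = 8661 kg/m³
  candidate U: M = 19.6×10⁻³
  candidate P: M = 5.25×10⁻³
  candidate H: M = 4.03×10⁻³
Highest index: candidate U.

candidate U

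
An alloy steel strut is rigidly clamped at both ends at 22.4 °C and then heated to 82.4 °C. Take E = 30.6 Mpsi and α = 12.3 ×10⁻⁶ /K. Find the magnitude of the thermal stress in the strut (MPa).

E = 30.6 Mpsi = 211.0 GPa.
ΔT = 60.00 K. Constrained thermal stress σ = E·α·ΔT = 211.0×10³ MPa × 12.3×10⁻⁶ × 60.00 = 156 MPa (compressive).

156 MPa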